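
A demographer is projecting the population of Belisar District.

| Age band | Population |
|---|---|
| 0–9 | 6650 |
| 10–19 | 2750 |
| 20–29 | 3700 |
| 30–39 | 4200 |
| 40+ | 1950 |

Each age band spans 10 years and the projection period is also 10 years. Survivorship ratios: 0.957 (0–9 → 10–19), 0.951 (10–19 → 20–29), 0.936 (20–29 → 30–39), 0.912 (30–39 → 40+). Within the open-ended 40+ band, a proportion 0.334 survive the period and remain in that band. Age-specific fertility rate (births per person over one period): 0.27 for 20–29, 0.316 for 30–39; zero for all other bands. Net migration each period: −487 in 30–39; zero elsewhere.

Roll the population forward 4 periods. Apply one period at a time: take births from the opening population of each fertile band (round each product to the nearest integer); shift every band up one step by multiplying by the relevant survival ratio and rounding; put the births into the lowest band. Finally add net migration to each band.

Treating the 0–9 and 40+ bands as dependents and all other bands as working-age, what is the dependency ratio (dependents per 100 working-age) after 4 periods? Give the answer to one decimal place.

Call the bands 1 to 5, youngest first.
After projecting period 1:
Births: 3700 * 0.27 = 999  |  4200 * 0.316 = 1327 → total 2326
Band 2: 6650 * 0.957 = 6364
Band 3: 2750 * 0.951 = 2615
Band 4: 3700 * 0.936 = 3463
Band 5: 4200 * 0.912 + 1950 * 0.334 = 3830 + 651 = 4481
Net migration: Band 4 − 487 → 2976
Population now: 0–9=2326, 10–19=6364, 20–29=2615, 30–39=2976, 40+=4481
After projecting period 2:
Births: 2615 * 0.27 = 706  |  2976 * 0.316 = 940 → total 1646
Band 2: 2326 * 0.957 = 2226
Band 3: 6364 * 0.951 = 6052
Band 4: 2615 * 0.936 = 2448
Band 5: 2976 * 0.912 + 4481 * 0.334 = 2714 + 1497 = 4211
Net migration: Band 4 − 487 → 1961
Population now: 0–9=1646, 10–19=2226, 20–29=6052, 30–39=1961, 40+=4211
After projecting period 3:
Births: 6052 * 0.27 = 1634  |  1961 * 0.316 = 620 → total 2254
Band 2: 1646 * 0.957 = 1575
Band 3: 2226 * 0.951 = 2117
Band 4: 6052 * 0.936 = 5665
Band 5: 1961 * 0.912 + 4211 * 0.334 = 1788 + 1406 = 3194
Net migration: Band 4 − 487 → 5178
Population now: 0–9=2254, 10–19=1575, 20–29=2117, 30–39=5178, 40+=3194
After projecting period 4:
Births: 2117 * 0.27 = 572  |  5178 * 0.316 = 1636 → total 2208
Band 2: 2254 * 0.957 = 2157
Band 3: 1575 * 0.951 = 1498
Band 4: 2117 * 0.936 = 1982
Band 5: 5178 * 0.912 + 3194 * 0.334 = 4722 + 1067 = 5789
Net migration: Band 4 − 487 → 1495
Population now: 0–9=2208, 10–19=2157, 20–29=1498, 30–39=1495, 40+=5789
Dependents (band 0–9 + band 40+) = 2208 + 5789 = 7997; working-age = 5150; ratio = 7997/5150 × 100 = 155.3

155.3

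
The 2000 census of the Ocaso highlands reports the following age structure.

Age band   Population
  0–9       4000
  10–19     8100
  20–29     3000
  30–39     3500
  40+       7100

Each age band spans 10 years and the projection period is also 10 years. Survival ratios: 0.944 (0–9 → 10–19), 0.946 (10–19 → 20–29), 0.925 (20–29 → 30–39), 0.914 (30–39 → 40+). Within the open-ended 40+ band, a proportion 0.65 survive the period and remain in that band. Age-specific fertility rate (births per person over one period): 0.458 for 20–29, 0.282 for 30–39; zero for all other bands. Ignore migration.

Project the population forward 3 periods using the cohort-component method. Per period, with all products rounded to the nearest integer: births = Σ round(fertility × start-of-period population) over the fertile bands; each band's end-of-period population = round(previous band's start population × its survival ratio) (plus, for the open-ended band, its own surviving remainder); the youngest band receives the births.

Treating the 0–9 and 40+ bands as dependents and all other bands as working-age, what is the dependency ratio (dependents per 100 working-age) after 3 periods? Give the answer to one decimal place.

Numbering the groups 1..5 from youngest to oldest:
After projecting period 1:
Births: 3000 × 0.458 = 1374  |  3500 × 0.282 = 987 → 2361
Group 2: 4000 × 0.944 = 3776
Group 3: 8100 × 0.946 = 7663
Group 4: 3000 × 0.925 = 2775
Group 5: 3500 × 0.914 + 7100 × 0.65 = 3199 + 4615 = 7814
End of period: [2361, 3776, 7663, 2775, 7814]
After projecting period 2:
Births: 7663 × 0.458 = 3510  |  2775 × 0.282 = 783 → 4293
Group 2: 2361 × 0.944 = 2229
Group 3: 3776 × 0.946 = 3572
Group 4: 7663 × 0.925 = 7088
Group 5: 2775 × 0.914 + 7814 × 0.65 = 2536 + 5079 = 7615
End of period: [4293, 2229, 3572, 7088, 7615]
After projecting period 3:
Births: 3572 × 0.458 = 1636  |  7088 × 0.282 = 1999 → 3635
Group 2: 4293 × 0.944 = 4053
Group 3: 2229 × 0.946 = 2109
Group 4: 3572 × 0.925 = 3304
Group 5: 7088 × 0.914 + 7615 × 0.65 = 6478 + 4950 = 11428
End of period: [3635, 4053, 2109, 3304, 11428]
Dependents (band 0–9 + band 40+) = 3635 + 11428 = 15063; working-age = 9466; ratio = 15063/9466 × 100 = 159.1

159.1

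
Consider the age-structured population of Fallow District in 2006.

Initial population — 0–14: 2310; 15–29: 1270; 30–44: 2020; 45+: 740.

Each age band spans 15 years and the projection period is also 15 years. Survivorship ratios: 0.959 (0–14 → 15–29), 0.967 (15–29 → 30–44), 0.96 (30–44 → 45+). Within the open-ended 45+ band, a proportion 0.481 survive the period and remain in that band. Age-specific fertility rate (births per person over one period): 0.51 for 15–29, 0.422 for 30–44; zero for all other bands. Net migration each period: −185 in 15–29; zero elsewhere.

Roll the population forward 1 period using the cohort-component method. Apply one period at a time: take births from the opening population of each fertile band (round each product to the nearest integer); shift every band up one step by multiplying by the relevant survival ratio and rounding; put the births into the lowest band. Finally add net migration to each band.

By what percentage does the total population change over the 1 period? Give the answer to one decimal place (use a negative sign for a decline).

— Period 1 —
Births: 1270 × 0.51 = 648  |  2020 × 0.422 = 852 → 1500
15–29: 2310 × 0.959 = 2215
30–44: 1270 × 0.967 = 1228
45+: 2020 × 0.96 + 740 × 0.481 = 1939 + 356 = 2295
Net migration: 15–29 − 185 → 2030
End of period: [1500, 2030, 1228, 2295]
Total: 6340 → 7053; change = 713; percentage change = 11.2%

11.2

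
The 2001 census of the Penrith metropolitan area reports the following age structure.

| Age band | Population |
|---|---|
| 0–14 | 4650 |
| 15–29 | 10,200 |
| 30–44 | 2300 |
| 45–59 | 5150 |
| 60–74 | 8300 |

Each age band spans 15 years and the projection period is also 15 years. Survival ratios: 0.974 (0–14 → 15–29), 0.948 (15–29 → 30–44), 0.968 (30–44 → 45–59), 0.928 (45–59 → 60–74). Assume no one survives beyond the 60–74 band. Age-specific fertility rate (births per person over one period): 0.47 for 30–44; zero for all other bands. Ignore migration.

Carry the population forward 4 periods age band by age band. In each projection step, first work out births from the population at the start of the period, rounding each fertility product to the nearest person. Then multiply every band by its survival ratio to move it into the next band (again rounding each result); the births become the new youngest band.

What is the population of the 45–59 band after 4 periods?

(Bands numbered youngest = 1 to oldest = 5.)
Period 1.
Births: 2300 * 0.47 = 1081
Band 2: 4650 * 0.974 = 4529
Band 3: 10200 * 0.948 = 9670
Band 4: 2300 * 0.968 = 2226
Band 5: 5150 * 0.928 = 4779
Population now: 0–14=1081, 15–29=4529, 30–44=9670, 45–59=2226, 60–74=4779
Period 2.
Births: 9670 * 0.47 = 4545
Band 2: 1081 * 0.974 = 1053
Band 3: 4529 * 0.948 = 4293
Band 4: 9670 * 0.968 = 9361
Band 5: 2226 * 0.928 = 2066
Population now: 0–14=4545, 15–29=1053, 30–44=4293, 45–59=9361, 60–74=2066
Period 3.
Births: 4293 * 0.47 = 2018
Band 2: 4545 * 0.974 = 4427
Band 3: 1053 * 0.948 = 998
Band 4: 4293 * 0.968 = 4156
Band 5: 9361 * 0.928 = 8687
Population now: 0–14=2018, 15–29=4427, 30–44=998, 45–59=4156, 60–74=8687
Period 4.
Births: 998 * 0.47 = 469
Band 2: 2018 * 0.974 = 1966
Band 3: 4427 * 0.948 = 4197
Band 4: 998 * 0.968 = 966
Band 5: 4156 * 0.928 = 3857
Population now: 0–14=469, 15–29=1966, 30–44=4197, 45–59=966, 60–74=3857

966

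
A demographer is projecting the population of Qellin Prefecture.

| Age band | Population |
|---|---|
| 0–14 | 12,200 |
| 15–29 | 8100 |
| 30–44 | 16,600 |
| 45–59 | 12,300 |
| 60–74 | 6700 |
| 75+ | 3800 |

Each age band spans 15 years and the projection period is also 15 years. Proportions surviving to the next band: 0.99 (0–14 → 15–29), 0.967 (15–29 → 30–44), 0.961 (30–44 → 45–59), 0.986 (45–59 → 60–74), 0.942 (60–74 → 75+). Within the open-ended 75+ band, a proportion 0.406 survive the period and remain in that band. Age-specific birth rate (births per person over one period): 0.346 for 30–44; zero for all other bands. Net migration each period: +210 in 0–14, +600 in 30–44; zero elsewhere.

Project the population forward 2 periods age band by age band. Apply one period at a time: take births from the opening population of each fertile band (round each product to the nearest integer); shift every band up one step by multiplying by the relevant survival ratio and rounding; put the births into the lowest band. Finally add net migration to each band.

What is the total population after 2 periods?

Period 1:
Births: 16600 * 0.346 = 5744
15–29: 12200 * 0.99 = 12078
30–44: 8100 * 0.967 = 7833
45–59: 16600 * 0.961 = 15953
60–74: 12300 * 0.986 = 12128
75+: 6700 * 0.942 + 3800 * 0.406 = 6311 + 1543 = 7854
Net migration: 0–14 + 210 → 5954; 30–44 + 600 → 8433
End of period: [5954, 12078, 8433, 15953, 12128, 7854]
Period 2:
Births: 8433 * 0.346 = 2918
15–29: 5954 * 0.99 = 5894
30–44: 12078 * 0.967 = 11679
45–59: 8433 * 0.961 = 8104
60–74: 15953 * 0.986 = 15730
75+: 12128 * 0.942 + 7854 * 0.406 = 11425 + 3189 = 14614
Net migration: 0–14 + 210 → 3128; 30–44 + 600 → 12279
End of period: [3128, 5894, 12279, 8104, 15730, 14614]
Total after period 2: 3128 + 5894 + 12279 + 8104 + 15730 + 14614 = 59749

59749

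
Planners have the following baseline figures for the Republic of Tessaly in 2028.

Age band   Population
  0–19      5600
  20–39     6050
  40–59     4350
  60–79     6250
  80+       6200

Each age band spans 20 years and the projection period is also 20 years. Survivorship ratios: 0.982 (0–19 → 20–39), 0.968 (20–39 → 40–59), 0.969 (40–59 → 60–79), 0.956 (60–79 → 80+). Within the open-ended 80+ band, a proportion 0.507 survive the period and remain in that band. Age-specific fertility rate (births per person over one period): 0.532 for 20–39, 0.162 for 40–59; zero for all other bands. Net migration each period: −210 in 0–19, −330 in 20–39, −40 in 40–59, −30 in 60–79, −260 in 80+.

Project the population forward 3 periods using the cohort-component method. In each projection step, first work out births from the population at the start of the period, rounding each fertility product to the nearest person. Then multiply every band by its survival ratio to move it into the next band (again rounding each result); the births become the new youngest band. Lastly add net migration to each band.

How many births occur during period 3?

2569

(Bands numbered youngest = 1 to oldest = 5.)
[period 1]
Births: 6050 × 0.532 = 3219, 4350 × 0.162 = 705 — total 3924
Band 2: 5600 × 0.982 = 5499
Band 3: 6050 × 0.968 = 5856
Band 4: 4350 × 0.969 = 4215
Band 5: 6250 × 0.956 + 6200 × 0.507 = 5975 + 3143 = 9118
Net migration: Band 1 − 210 → 3714; Band 2 − 330 → 5169; Band 3 − 40 → 5816; Band 4 − 30 → 4185; Band 5 − 260 → 8858
Population now: 0–19=3714, 20–39=5169, 40–59=5816, 60–79=4185, 80+=8858
[period 2]
Births: 5169 × 0.532 = 2750, 5816 × 0.162 = 942 — total 3692
Band 2: 3714 × 0.982 = 3647
Band 3: 5169 × 0.968 = 5004
Band 4: 5816 × 0.969 = 5636
Band 5: 4185 × 0.956 + 8858 × 0.507 = 4001 + 4491 = 8492
Net migration: Band 1 − 210 → 3482; Band 2 − 330 → 3317; Band 3 − 40 → 4964; Band 4 − 30 → 5606; Band 5 − 260 → 8232
Population now: 0–19=3482, 20–39=3317, 40–59=4964, 60–79=5606, 80+=8232
[period 3]
Births: 3317 × 0.532 = 1765, 4964 × 0.162 = 804 — total 2569
Band 2: 3482 × 0.982 = 3419
Band 3: 3317 × 0.968 = 3211
Band 4: 4964 × 0.969 = 4810
Band 5: 5606 × 0.956 + 8232 × 0.507 = 5359 + 4174 = 9533
Net migration: Band 1 − 210 → 2359; Band 2 − 330 → 3089; Band 3 − 40 → 3171; Band 4 − 30 → 4780; Band 5 − 260 → 9273
Population now: 0–19=2359, 20–39=3089, 40–59=3171, 60–79=4780, 80+=9273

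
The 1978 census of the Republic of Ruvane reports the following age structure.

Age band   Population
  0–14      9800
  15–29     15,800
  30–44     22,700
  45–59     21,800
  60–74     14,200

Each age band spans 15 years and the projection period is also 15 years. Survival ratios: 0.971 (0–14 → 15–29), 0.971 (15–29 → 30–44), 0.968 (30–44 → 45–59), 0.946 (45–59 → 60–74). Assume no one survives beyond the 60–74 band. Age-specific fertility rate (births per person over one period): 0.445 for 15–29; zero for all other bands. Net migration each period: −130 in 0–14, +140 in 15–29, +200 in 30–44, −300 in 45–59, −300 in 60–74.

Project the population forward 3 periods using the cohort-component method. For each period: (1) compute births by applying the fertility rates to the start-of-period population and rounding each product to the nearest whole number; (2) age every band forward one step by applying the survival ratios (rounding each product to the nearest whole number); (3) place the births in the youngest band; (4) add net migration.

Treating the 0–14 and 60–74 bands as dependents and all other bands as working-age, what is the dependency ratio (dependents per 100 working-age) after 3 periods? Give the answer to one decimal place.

82.8

Period 1:
Births: 15800 × 0.445 = 7031
15–29: 9800 × 0.971 = 9516
30–44: 15800 × 0.971 = 15342
45–59: 22700 × 0.968 = 21974
60–74: 21800 × 0.946 = 20623
Net migration: 0–14 − 130 → 6901; 15–29 + 140 → 9656; 30–44 + 200 → 15542; 45–59 − 300 → 21674; 60–74 − 300 → 20323
End of period: [6901, 9656, 15542, 21674, 20323]
Period 2:
Births: 9656 × 0.445 = 4297
15–29: 6901 × 0.971 = 6701
30–44: 9656 × 0.971 = 9376
45–59: 15542 × 0.968 = 15045
60–74: 21674 × 0.946 = 20504
Net migration: 0–14 − 130 → 4167; 15–29 + 140 → 6841; 30–44 + 200 → 9576; 45–59 − 300 → 14745; 60–74 − 300 → 20204
End of period: [4167, 6841, 9576, 14745, 20204]
Period 3:
Births: 6841 × 0.445 = 3044
15–29: 4167 × 0.971 = 4046
30–44: 6841 × 0.971 = 6643
45–59: 9576 × 0.968 = 9270
60–74: 14745 × 0.946 = 13949
Net migration: 0–14 − 130 → 2914; 15–29 + 140 → 4186; 30–44 + 200 → 6843; 45–59 − 300 → 8970; 60–74 − 300 → 13649
End of period: [2914, 4186, 6843, 8970, 13649]
Dependents (band 0–14 + band 60–74) = 2914 + 13649 = 16563; working-age = 19999; ratio = 16563/19999 × 100 = 82.8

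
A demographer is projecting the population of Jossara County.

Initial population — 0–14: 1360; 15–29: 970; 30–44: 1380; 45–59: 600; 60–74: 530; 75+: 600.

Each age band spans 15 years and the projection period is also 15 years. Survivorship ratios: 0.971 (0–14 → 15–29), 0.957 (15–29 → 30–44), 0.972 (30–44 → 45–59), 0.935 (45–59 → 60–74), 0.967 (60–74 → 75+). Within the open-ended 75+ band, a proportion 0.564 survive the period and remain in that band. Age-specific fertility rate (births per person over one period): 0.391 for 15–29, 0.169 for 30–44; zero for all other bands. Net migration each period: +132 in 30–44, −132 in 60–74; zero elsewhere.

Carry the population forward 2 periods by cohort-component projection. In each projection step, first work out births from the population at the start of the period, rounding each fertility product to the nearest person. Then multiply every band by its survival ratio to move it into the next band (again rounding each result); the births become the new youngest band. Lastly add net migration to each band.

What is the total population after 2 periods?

5733

Let group 1 be 0–14 through group 6 = 75+.
— Period 1 —
Births: 970 * 0.391 = 379 ; 1380 * 0.169 = 233 — total 612
Group 2: 1360 * 0.971 = 1321
Group 3: 970 * 0.957 = 928
Group 4: 1380 * 0.972 = 1341
Group 5: 600 * 0.935 = 561
Group 6: 530 * 0.967 + 600 * 0.564 = 513 + 338 = 851
Net migration: Group 3 + 132 → 1060; Group 5 − 132 → 429
Population now: 0–14=612, 15–29=1321, 30–44=1060, 45–59=1341, 60–74=429, 75+=851
— Period 2 —
Births: 1321 * 0.391 = 517 ; 1060 * 0.169 = 179 — total 696
Group 2: 612 * 0.971 = 594
Group 3: 1321 * 0.957 = 1264
Group 4: 1060 * 0.972 = 1030
Group 5: 1341 * 0.935 = 1254
Group 6: 429 * 0.967 + 851 * 0.564 = 415 + 480 = 895
Net migration: Group 3 + 132 → 1396; Group 5 − 132 → 1122
Population now: 0–14=696, 15–29=594, 30–44=1396, 45–59=1030, 60–74=1122, 75+=895
Total after period 2: 696 + 594 + 1396 + 1030 + 1122 + 895 = 5733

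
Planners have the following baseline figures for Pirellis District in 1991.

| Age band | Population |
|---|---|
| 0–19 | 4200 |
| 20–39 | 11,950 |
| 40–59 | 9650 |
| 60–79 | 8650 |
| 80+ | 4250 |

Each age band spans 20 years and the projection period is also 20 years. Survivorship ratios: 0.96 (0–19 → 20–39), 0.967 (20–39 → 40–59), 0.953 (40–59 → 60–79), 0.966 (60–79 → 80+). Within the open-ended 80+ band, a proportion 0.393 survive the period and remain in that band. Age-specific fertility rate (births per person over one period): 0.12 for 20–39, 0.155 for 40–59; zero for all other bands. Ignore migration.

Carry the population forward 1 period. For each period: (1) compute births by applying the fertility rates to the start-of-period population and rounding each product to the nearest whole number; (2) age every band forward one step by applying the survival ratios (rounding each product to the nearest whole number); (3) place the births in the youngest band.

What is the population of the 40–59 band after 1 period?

11556

Numbering the bands 1..5 from youngest to oldest:
Period 1.
Births: 11950 * 0.12 = 1434, 9650 * 0.155 = 1496 ⇒ total 2930
Band 2: 4200 * 0.96 = 4032
Band 3: 11950 * 0.967 = 11556
Band 4: 9650 * 0.953 = 9196
Band 5: 8650 * 0.966 + 4250 * 0.393 = 8356 + 1670 = 10026
Giving 2930 / 4032 / 11556 / 9196 / 10026.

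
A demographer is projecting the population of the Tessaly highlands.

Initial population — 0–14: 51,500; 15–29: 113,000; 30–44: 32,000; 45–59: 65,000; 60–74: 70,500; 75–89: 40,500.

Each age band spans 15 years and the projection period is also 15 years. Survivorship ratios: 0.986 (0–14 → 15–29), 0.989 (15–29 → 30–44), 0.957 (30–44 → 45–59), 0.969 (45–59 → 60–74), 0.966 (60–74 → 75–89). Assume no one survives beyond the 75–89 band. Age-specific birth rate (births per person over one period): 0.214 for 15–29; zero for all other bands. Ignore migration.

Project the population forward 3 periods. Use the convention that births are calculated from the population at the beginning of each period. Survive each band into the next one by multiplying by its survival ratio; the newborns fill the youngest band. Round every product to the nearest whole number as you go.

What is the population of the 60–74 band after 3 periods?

103636

Numbering the bands 1..6 from youngest to oldest:
[period 1]
Births: 113000 × 0.214 = 24182
Band 2: 51500 × 0.986 = 50779
Band 3: 113000 × 0.989 = 111757
Band 4: 32000 × 0.957 = 30624
Band 5: 65000 × 0.969 = 62985
Band 6: 70500 × 0.966 = 68103
→ [24182, 50779, 111757, 30624, 62985, 68103]
[period 2]
Births: 50779 × 0.214 = 10867
Band 2: 24182 × 0.986 = 23843
Band 3: 50779 × 0.989 = 50220
Band 4: 111757 × 0.957 = 106951
Band 5: 30624 × 0.969 = 29675
Band 6: 62985 × 0.966 = 60844
→ [10867, 23843, 50220, 106951, 29675, 60844]
[period 3]
Births: 23843 × 0.214 = 5102
Band 2: 10867 × 0.986 = 10715
Band 3: 23843 × 0.989 = 23581
Band 4: 50220 × 0.957 = 48061
Band 5: 106951 × 0.969 = 103636
Band 6: 29675 × 0.966 = 28666
→ [5102, 10715, 23581, 48061, 103636, 28666]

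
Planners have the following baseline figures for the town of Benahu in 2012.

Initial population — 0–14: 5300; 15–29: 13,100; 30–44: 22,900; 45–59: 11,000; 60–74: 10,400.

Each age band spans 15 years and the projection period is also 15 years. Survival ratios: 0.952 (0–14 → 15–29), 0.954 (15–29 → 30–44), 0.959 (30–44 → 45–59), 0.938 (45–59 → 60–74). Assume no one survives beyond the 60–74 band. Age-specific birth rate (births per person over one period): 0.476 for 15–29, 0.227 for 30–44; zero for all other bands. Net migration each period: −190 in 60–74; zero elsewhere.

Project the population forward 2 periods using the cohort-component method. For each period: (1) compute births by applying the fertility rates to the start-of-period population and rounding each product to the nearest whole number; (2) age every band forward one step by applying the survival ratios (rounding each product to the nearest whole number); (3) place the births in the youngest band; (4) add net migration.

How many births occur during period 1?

11434

— Period 1 —
Births: 13100 × 0.476 = 6236 ; 22900 × 0.227 = 5198 — total 11434
15–29: 5300 × 0.952 = 5046
30–44: 13100 × 0.954 = 12497
45–59: 22900 × 0.959 = 21961
60–74: 11000 × 0.938 = 10318
Net migration: 60–74 − 190 → 10128
→ [11434, 5046, 12497, 21961, 10128]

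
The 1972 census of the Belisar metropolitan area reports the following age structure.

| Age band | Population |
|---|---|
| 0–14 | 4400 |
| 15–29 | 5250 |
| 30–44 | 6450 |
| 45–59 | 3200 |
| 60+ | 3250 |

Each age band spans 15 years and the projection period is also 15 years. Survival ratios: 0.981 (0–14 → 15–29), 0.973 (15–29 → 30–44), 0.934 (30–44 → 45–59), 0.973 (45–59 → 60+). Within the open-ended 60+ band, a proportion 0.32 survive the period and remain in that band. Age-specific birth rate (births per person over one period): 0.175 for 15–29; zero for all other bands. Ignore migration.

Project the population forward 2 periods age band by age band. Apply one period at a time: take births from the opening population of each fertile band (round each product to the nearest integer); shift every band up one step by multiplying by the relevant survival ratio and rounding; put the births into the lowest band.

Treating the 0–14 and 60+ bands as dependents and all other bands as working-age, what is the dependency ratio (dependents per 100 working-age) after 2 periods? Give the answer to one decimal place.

Numbering the groups 1..5 from youngest to oldest:
Period 1.
Births: 5250 × 0.175 = 919
Group 2: 4400 × 0.981 = 4316
Group 3: 5250 × 0.973 = 5108
Group 4: 6450 × 0.934 = 6024
Group 5: 3200 × 0.973 + 3250 × 0.32 = 3114 + 1040 = 4154
Population now: 0–14=919, 15–29=4316, 30–44=5108, 45–59=6024, 60+=4154
Period 2.
Births: 4316 × 0.175 = 755
Group 2: 919 × 0.981 = 902
Group 3: 4316 × 0.973 = 4199
Group 4: 5108 × 0.934 = 4771
Group 5: 6024 × 0.973 + 4154 × 0.32 = 5861 + 1329 = 7190
Population now: 0–14=755, 15–29=902, 30–44=4199, 45–59=4771, 60+=7190
Dependents (band 0–14 + band 60+) = 755 + 7190 = 7945; working-age = 9872; ratio = 7945/9872 × 100 = 80.5

80.5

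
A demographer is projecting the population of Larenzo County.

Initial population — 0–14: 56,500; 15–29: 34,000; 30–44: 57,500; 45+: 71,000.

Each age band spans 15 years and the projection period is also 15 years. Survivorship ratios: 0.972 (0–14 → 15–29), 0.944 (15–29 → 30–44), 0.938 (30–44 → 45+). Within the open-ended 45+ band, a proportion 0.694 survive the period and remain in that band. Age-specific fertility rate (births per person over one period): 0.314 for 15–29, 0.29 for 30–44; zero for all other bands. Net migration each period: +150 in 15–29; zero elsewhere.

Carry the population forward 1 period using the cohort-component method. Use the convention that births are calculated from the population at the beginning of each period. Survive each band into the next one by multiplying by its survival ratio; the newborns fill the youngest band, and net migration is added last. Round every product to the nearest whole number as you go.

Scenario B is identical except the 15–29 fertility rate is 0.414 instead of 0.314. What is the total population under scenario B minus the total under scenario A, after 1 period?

3400

After projecting period 1:
Births: 34000 * 0.314 = 10676, 57500 * 0.29 = 16675 → total 27351
15–29: 56500 * 0.972 = 54918
30–44: 34000 * 0.944 = 32096
45+: 57500 * 0.938 + 71000 * 0.694 = 53935 + 49274 = 103209
Net migration: 15–29 + 150 → 55068
→ [27351, 55068, 32096, 103209]
Scenario A total after 1 period: 217724
Scenario B projection —
After projecting period 1:
Births: 34000 * 0.414 = 14076, 57500 * 0.29 = 16675 → total 30751
15–29: 56500 * 0.972 = 54918
30–44: 34000 * 0.944 = 32096
45+: 57500 * 0.938 + 71000 * 0.694 = 53935 + 49274 = 103209
Net migration: 15–29 + 150 → 55068
→ [30751, 55068, 32096, 103209]
Scenario B total after 1 period: 221124
Difference B − A = 221124 − 217724 = 3400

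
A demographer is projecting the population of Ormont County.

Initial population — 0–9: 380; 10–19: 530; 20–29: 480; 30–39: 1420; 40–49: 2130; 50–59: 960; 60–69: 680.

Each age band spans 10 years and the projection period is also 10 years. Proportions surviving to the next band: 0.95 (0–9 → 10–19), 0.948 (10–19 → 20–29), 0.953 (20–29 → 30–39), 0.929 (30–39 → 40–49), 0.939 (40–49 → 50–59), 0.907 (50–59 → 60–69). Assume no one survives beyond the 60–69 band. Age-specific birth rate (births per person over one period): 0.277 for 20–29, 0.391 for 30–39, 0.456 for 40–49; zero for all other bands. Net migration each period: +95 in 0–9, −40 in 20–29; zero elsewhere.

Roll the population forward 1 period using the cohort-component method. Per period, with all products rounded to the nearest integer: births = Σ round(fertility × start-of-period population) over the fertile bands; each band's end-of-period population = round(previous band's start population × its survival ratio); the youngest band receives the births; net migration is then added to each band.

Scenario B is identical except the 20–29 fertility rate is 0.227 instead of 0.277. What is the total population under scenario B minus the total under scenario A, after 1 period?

— Period 1 —
Births: 480 * 0.277 = 133  |  1420 * 0.391 = 555  |  2130 * 0.456 = 971 ⇒ total 1659
10–19: 380 * 0.95 = 361
20–29: 530 * 0.948 = 502
30–39: 480 * 0.953 = 457
40–49: 1420 * 0.929 = 1319
50–59: 2130 * 0.939 = 2000
60–69: 960 * 0.907 = 871
Net migration: 0–9 + 95 → 1754; 20–29 − 40 → 462
Population now: 0–9=1754, 10–19=361, 20–29=462, 30–39=457, 40–49=1319, 50–59=2000, 60–69=871
Scenario A total after 1 period: 7224
Scenario B projection —
— Period 1 —
Births: 480 * 0.227 = 109  |  1420 * 0.391 = 555  |  2130 * 0.456 = 971 ⇒ total 1635
10–19: 380 * 0.95 = 361
20–29: 530 * 0.948 = 502
30–39: 480 * 0.953 = 457
40–49: 1420 * 0.929 = 1319
50–59: 2130 * 0.939 = 2000
60–69: 960 * 0.907 = 871
Net migration: 0–9 + 95 → 1730; 20–29 − 40 → 462
Population now: 0–9=1730, 10–19=361, 20–29=462, 30–39=457, 40–49=1319, 50–59=2000, 60–69=871
Scenario B total after 1 period: 7200
Difference B − A = 7200 − 7224 = -24

-24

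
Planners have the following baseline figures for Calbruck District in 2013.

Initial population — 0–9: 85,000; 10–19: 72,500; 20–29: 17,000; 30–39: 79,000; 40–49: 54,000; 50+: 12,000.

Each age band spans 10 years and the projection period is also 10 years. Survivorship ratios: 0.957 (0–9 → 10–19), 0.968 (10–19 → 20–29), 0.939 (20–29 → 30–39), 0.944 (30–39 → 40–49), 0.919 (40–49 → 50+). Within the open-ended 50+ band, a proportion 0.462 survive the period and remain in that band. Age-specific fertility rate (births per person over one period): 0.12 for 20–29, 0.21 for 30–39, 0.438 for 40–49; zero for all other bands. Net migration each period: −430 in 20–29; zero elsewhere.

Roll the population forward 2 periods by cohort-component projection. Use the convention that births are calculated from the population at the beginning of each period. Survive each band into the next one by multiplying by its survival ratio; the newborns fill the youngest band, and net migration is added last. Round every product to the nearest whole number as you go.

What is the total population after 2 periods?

337750

Call the bands 1 to 6, youngest first.
Period 1.
Births: 17000 × 0.12 = 2040 ; 79000 × 0.21 = 16590 ; 54000 × 0.438 = 23652 ⇒ total 42282
Band 2: 85000 × 0.957 = 81345
Band 3: 72500 × 0.968 = 70180
Band 4: 17000 × 0.939 = 15963
Band 5: 79000 × 0.944 = 74576
Band 6: 54000 × 0.919 + 12000 × 0.462 = 49626 + 5544 = 55170
Net migration: Band 3 − 430 → 69750
End of period: [42282, 81345, 69750, 15963, 74576, 55170]
Period 2.
Births: 69750 × 0.12 = 8370 ; 15963 × 0.21 = 3352 ; 74576 × 0.438 = 32664 ⇒ total 44386
Band 2: 42282 × 0.957 = 40464
Band 3: 81345 × 0.968 = 78742
Band 4: 69750 × 0.939 = 65495
Band 5: 15963 × 0.944 = 15069
Band 6: 74576 × 0.919 + 55170 × 0.462 = 68535 + 25489 = 94024
Net migration: Band 3 − 430 → 78312
End of period: [44386, 40464, 78312, 65495, 15069, 94024]
Total after period 2: 44386 + 40464 + 78312 + 65495 + 15069 + 94024 = 337750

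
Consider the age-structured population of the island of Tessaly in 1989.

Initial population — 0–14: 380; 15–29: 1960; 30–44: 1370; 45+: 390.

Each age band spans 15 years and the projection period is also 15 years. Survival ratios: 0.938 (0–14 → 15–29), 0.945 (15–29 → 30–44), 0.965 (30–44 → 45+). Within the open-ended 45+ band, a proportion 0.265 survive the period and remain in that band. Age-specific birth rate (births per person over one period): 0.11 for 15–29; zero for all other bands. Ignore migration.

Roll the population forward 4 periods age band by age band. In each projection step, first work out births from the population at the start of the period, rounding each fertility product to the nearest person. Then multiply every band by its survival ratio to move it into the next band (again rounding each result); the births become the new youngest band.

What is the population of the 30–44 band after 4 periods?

Numbering the groups 1..4 from youngest to oldest:
[period 1]
Births: 1960 * 0.11 = 216
Group 2: 380 * 0.938 = 356
Group 3: 1960 * 0.945 = 1852
Group 4: 1370 * 0.965 + 390 * 0.265 = 1322 + 103 = 1425
Giving 216 / 356 / 1852 / 1425.
[period 2]
Births: 356 * 0.11 = 39
Group 2: 216 * 0.938 = 203
Group 3: 356 * 0.945 = 336
Group 4: 1852 * 0.965 + 1425 * 0.265 = 1787 + 378 = 2165
Giving 39 / 203 / 336 / 2165.
[period 3]
Births: 203 * 0.11 = 22
Group 2: 39 * 0.938 = 37
Group 3: 203 * 0.945 = 192
Group 4: 336 * 0.965 + 2165 * 0.265 = 324 + 574 = 898
Giving 22 / 37 / 192 / 898.
[period 4]
Births: 37 * 0.11 = 4
Group 2: 22 * 0.938 = 21
Group 3: 37 * 0.945 = 35
Group 4: 192 * 0.965 + 898 * 0.265 = 185 + 238 = 423
Giving 4 / 21 / 35 / 423.

35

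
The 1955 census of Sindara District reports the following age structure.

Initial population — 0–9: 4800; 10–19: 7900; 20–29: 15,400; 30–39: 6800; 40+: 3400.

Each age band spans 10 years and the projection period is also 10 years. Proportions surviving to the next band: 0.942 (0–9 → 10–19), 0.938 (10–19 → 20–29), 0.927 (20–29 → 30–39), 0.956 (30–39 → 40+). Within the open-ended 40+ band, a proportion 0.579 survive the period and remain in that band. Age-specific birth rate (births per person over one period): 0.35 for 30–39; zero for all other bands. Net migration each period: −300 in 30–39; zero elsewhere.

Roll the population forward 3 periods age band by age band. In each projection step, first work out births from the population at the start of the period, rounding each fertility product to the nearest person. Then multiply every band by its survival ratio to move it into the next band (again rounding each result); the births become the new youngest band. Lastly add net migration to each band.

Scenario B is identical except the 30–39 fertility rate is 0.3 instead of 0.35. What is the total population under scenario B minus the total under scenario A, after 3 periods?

-1286

[period 1]
Births: 6800 × 0.35 = 2380
10–19: 4800 × 0.942 = 4522
20–29: 7900 × 0.938 = 7410
30–39: 15400 × 0.927 = 14276
40+: 6800 × 0.956 + 3400 × 0.579 = 6501 + 1969 = 8470
Net migration: 30–39 − 300 → 13976
Population now: 0–9=2380, 10–19=4522, 20–29=7410, 30–39=13976, 40+=8470
[period 2]
Births: 13976 × 0.35 = 4892
10–19: 2380 × 0.942 = 2242
20–29: 4522 × 0.938 = 4242
30–39: 7410 × 0.927 = 6869
40+: 13976 × 0.956 + 8470 × 0.579 = 13361 + 4904 = 18265
Net migration: 30–39 − 300 → 6569
Population now: 0–9=4892, 10–19=2242, 20–29=4242, 30–39=6569, 40+=18265
[period 3]
Births: 6569 × 0.35 = 2299
10–19: 4892 × 0.942 = 4608
20–29: 2242 × 0.938 = 2103
30–39: 4242 × 0.927 = 3932
40+: 6569 × 0.956 + 18265 × 0.579 = 6280 + 10575 = 16855
Net migration: 30–39 − 300 → 3632
Population now: 0–9=2299, 10–19=4608, 20–29=2103, 30–39=3632, 40+=16855
Scenario A total after 3 periods: 29497
Scenario B projection —
[period 1]
Births: 6800 × 0.3 = 2040
10–19: 4800 × 0.942 = 4522
20–29: 7900 × 0.938 = 7410
30–39: 15400 × 0.927 = 14276
40+: 6800 × 0.956 + 3400 × 0.579 = 6501 + 1969 = 8470
Net migration: 30–39 − 300 → 13976
Population now: 0–9=2040, 10–19=4522, 20–29=7410, 30–39=13976, 40+=8470
[period 2]
Births: 13976 × 0.3 = 4193
10–19: 2040 × 0.942 = 1922
20–29: 4522 × 0.938 = 4242
30–39: 7410 × 0.927 = 6869
40+: 13976 × 0.956 + 8470 × 0.579 = 13361 + 4904 = 18265
Net migration: 30–39 − 300 → 6569
Population now: 0–9=4193, 10–19=1922, 20–29=4242, 30–39=6569, 40+=18265
[period 3]
Births: 6569 × 0.3 = 1971
10–19: 4193 × 0.942 = 3950
20–29: 1922 × 0.938 = 1803
30–39: 4242 × 0.927 = 3932
40+: 6569 × 0.956 + 18265 × 0.579 = 6280 + 10575 = 16855
Net migration: 30–39 − 300 → 3632
Population now: 0–9=1971, 10–19=3950, 20–29=1803, 30–39=3632, 40+=16855
Scenario B total after 3 periods: 28211
Difference B − A = 28211 − 29497 = -1286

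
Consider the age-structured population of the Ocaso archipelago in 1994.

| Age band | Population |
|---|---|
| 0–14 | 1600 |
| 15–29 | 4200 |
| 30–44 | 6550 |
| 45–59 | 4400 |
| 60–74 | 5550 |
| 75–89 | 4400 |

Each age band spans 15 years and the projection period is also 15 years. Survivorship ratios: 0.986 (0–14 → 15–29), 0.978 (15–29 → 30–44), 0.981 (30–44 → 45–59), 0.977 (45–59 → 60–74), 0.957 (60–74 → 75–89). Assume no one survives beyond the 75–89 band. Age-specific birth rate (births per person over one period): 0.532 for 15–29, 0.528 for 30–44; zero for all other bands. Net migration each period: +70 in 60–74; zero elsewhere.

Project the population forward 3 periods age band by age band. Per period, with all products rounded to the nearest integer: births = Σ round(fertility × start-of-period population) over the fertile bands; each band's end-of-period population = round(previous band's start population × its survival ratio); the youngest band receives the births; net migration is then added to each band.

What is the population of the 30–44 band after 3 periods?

Period 1.
Births: 4200 × 0.532 = 2234 ; 6550 × 0.528 = 3458 ⇒ total 5692
15–29: 1600 × 0.986 = 1578
30–44: 4200 × 0.978 = 4108
45–59: 6550 × 0.981 = 6426
60–74: 4400 × 0.977 = 4299
75–89: 5550 × 0.957 = 5311
Net migration: 60–74 + 70 → 4369
Population now: 0–14=5692, 15–29=1578, 30–44=4108, 45–59=6426, 60–74=4369, 75–89=5311
Period 2.
Births: 1578 × 0.532 = 839 ; 4108 × 0.528 = 2169 ⇒ total 3008
15–29: 5692 × 0.986 = 5612
30–44: 1578 × 0.978 = 1543
45–59: 4108 × 0.981 = 4030
60–74: 6426 × 0.977 = 6278
75–89: 4369 × 0.957 = 4181
Net migration: 60–74 + 70 → 6348
Population now: 0–14=3008, 15–29=5612, 30–44=1543, 45–59=4030, 60–74=6348, 75–89=4181
Period 3.
Births: 5612 × 0.532 = 2986 ; 1543 × 0.528 = 815 ⇒ total 3801
15–29: 3008 × 0.986 = 2966
30–44: 5612 × 0.978 = 5489
45–59: 1543 × 0.981 = 1514
60–74: 4030 × 0.977 = 3937
75–89: 6348 × 0.957 = 6075
Net migration: 60–74 + 70 → 4007
Population now: 0–14=3801, 15–29=2966, 30–44=5489, 45–59=1514, 60–74=4007, 75–89=6075

5489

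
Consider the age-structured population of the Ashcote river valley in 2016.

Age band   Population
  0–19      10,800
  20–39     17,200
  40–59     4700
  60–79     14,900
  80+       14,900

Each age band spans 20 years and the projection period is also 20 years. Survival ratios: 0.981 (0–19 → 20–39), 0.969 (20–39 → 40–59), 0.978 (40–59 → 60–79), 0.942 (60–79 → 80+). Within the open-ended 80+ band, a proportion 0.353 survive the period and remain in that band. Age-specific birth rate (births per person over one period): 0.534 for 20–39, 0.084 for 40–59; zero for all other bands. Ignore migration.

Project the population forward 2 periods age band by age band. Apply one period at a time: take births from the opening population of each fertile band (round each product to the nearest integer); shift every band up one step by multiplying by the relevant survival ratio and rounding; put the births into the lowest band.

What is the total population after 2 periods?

54164

— Period 1 —
Births: 17200 × 0.534 = 9185, 4700 × 0.084 = 395 — total 9580
20–39: 10800 × 0.981 = 10595
40–59: 17200 × 0.969 = 16667
60–79: 4700 × 0.978 = 4597
80+: 14900 × 0.942 + 14900 × 0.353 = 14036 + 5260 = 19296
Population now: 0–19=9580, 20–39=10595, 40–59=16667, 60–79=4597, 80+=19296
— Period 2 —
Births: 10595 × 0.534 = 5658, 16667 × 0.084 = 1400 — total 7058
20–39: 9580 × 0.981 = 9398
40–59: 10595 × 0.969 = 10267
60–79: 16667 × 0.978 = 16300
80+: 4597 × 0.942 + 19296 × 0.353 = 4330 + 6811 = 11141
Population now: 0–19=7058, 20–39=9398, 40–59=10267, 60–79=16300, 80+=11141
Total after period 2: 7058 + 9398 + 10267 + 16300 + 11141 = 54164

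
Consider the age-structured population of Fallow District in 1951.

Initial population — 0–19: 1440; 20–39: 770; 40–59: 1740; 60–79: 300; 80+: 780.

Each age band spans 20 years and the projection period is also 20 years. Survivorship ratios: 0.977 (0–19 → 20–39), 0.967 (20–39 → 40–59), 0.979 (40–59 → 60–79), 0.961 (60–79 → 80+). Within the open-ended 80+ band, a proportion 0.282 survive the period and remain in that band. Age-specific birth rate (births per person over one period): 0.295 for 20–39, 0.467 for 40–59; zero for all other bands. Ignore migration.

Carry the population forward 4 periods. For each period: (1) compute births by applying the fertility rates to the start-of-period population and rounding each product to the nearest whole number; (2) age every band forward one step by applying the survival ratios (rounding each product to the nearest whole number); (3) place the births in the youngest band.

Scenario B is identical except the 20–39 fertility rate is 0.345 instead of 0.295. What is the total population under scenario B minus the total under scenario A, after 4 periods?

Let group 1 be 0–19 through group 5 = 80+.
Period 1:
Births: 770 * 0.295 = 227  |  1740 * 0.467 = 813 ⇒ total 1040
Group 2: 1440 * 0.977 = 1407
Group 3: 770 * 0.967 = 745
Group 4: 1740 * 0.979 = 1703
Group 5: 300 * 0.961 + 780 * 0.282 = 288 + 220 = 508
Population now: 0–19=1040, 20–39=1407, 40–59=745, 60–79=1703, 80+=508
Period 2:
Births: 1407 * 0.295 = 415  |  745 * 0.467 = 348 ⇒ total 763
Group 2: 1040 * 0.977 = 1016
Group 3: 1407 * 0.967 = 1361
Group 4: 745 * 0.979 = 729
Group 5: 1703 * 0.961 + 508 * 0.282 = 1637 + 143 = 1780
Population now: 0–19=763, 20–39=1016, 40–59=1361, 60–79=729, 80+=1780
Period 3:
Births: 1016 * 0.295 = 300  |  1361 * 0.467 = 636 ⇒ total 936
Group 2: 763 * 0.977 = 745
Group 3: 1016 * 0.967 = 982
Group 4: 1361 * 0.979 = 1332
Group 5: 729 * 0.961 + 1780 * 0.282 = 701 + 502 = 1203
Population now: 0–19=936, 20–39=745, 40–59=982, 60–79=1332, 80+=1203
Period 4:
Births: 745 * 0.295 = 220  |  982 * 0.467 = 459 ⇒ total 679
Group 2: 936 * 0.977 = 914
Group 3: 745 * 0.967 = 720
Group 4: 982 * 0.979 = 961
Group 5: 1332 * 0.961 + 1203 * 0.282 = 1280 + 339 = 1619
Population now: 0–19=679, 20–39=914, 40–59=720, 60–79=961, 80+=1619
Scenario A total after 4 periods: 4893
Scenario B projection —
Period 1:
Births: 770 * 0.345 = 266  |  1740 * 0.467 = 813 ⇒ total 1079
Group 2: 1440 * 0.977 = 1407
Group 3: 770 * 0.967 = 745
Group 4: 1740 * 0.979 = 1703
Group 5: 300 * 0.961 + 780 * 0.282 = 288 + 220 = 508
Population now: 0–19=1079, 20–39=1407, 40–59=745, 60–79=1703, 80+=508
Period 2:
Births: 1407 * 0.345 = 485  |  745 * 0.467 = 348 ⇒ total 833
Group 2: 1079 * 0.977 = 1054
Group 3: 1407 * 0.967 = 1361
Group 4: 745 * 0.979 = 729
Group 5: 1703 * 0.961 + 508 * 0.282 = 1637 + 143 = 1780
Population now: 0–19=833, 20–39=1054, 40–59=1361, 60–79=729, 80+=1780
Period 3:
Births: 1054 * 0.345 = 364  |  1361 * 0.467 = 636 ⇒ total 1000
Group 2: 833 * 0.977 = 814
Group 3: 1054 * 0.967 = 1019
Group 4: 1361 * 0.979 = 1332
Group 5: 729 * 0.961 + 1780 * 0.282 = 701 + 502 = 1203
Population now: 0–19=1000, 20–39=814, 40–59=1019, 60–79=1332, 80+=1203
Period 4:
Births: 814 * 0.345 = 281  |  1019 * 0.467 = 476 ⇒ total 757
Group 2: 1000 * 0.977 = 977
Group 3: 814 * 0.967 = 787
Group 4: 1019 * 0.979 = 998
Group 5: 1332 * 0.961 + 1203 * 0.282 = 1280 + 339 = 1619
Population now: 0–19=757, 20–39=977, 40–59=787, 60–79=998, 80+=1619
Scenario B total after 4 periods: 5138
Difference B − A = 5138 − 4893 = 245

245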